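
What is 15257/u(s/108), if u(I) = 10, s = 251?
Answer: 15257/10 ≈ 1525.7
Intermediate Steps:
15257/u(s/108) = 15257/10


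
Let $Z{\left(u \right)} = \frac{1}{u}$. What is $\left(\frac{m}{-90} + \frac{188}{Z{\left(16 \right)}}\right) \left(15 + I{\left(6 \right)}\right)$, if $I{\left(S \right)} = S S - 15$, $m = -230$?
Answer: $108380$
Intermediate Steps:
$I{\left(S \right)} = -15 + S^{2}$ ($I{\left(S \right)} = S^{2} - 15 = -15 + S^{2}$)
$\left(\frac{m}{-90} + \frac{188}{Z{\left(16 \right)}}\right) \left(15 + I{\left(6 \right)}\right) = \left(- \frac{230}{-90} + \frac{188}{\frac{1}{16}}\right) \left(15 - \left(15 - 6^{2}\right)\right) = \left(\left(-230\right) \left(- \frac{1}{90}\right) + 188 \frac{1}{\frac{1}{16}}\right) \left(15 + \left(-15 + 36\right)\right) = \left(\frac{23}{9} + 188 \cdot 16\right) \left(15 + 21\right) = \left(\frac{23}{9} + 3008\right) 36 = \frac{27095}{9} \cdot 36 = 108380$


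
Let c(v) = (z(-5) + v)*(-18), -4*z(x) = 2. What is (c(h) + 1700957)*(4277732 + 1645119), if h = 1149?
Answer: 9952071769684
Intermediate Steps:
z(x) = -1/2 (z(x) = -1/4*2 = -1/2)
c(v) = 9 - 18*v (c(v) = (-1/2 + v)*(-18) = 9 - 18*v)
(c(h) + 1700957)*(4277732 + 1645119) = ((9 - 18*1149) + 1700957)*(4277732 + 1645119) = ((9 - 20682) + 1700957)*5922851 = (-20673 + 1700957)*5922851 = 1680284*5922851 = 9952071769684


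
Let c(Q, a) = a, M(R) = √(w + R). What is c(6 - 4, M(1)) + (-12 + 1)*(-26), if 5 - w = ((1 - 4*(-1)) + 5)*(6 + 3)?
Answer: 286 + 2*I*√21 ≈ 286.0 + 9.1651*I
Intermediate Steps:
w = -85 (w = 5 - ((1 - 4*(-1)) + 5)*(6 + 3) = 5 - ((1 + 4) + 5)*9 = 5 - (5 + 5)*9 = 5 - 10*9 = 5 - 1*90 = 5 - 90 = -85)
M(R) = √(-85 + R)
c(6 - 4, M(1)) + (-12 + 1)*(-26) = √(-85 + 1) + (-12 + 1)*(-26) = √(-84) - 11*(-26) = 2*I*√21 + 286 = 286 + 2*I*√21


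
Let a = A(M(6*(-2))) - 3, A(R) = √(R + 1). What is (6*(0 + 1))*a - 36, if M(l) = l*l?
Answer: -54 + 6*√145 ≈ 18.250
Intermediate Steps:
M(l) = l²
A(R) = √(1 + R)
a = -3 + √145 (a = √(1 + (6*(-2))²) - 3 = √(1 + (-12)²) - 3 = √(1 + 144) - 3 = √145 - 3 = -3 + √145 ≈ 9.0416)
(6*(0 + 1))*a - 36 = (6*(0 + 1))*(-3 + √145) - 36 = (6*1)*(-3 + √145) - 36 = 6*(-3 + √145) - 36 = (-18 + 6*√145) - 36 = -54 + 6*√145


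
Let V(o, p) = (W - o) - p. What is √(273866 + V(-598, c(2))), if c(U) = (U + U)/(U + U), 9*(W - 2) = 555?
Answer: 2*√617685/3 ≈ 523.95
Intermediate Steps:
W = 191/3 (W = 2 + (⅑)*555 = 2 + 185/3 = 191/3 ≈ 63.667)
c(U) = 1 (c(U) = (2*U)/((2*U)) = (2*U)*(1/(2*U)) = 1)
V(o, p) = 191/3 - o - p (V(o, p) = (191/3 - o) - p = 191/3 - o - p)
√(273866 + V(-598, c(2))) = √(273866 + (191/3 - 1*(-598) - 1*1)) = √(273866 + (191/3 + 598 - 1)) = √(273866 + 1982/3) = √(823580/3) = 2*√617685/3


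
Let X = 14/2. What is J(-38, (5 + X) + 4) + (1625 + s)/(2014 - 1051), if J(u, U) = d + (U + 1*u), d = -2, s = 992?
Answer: -20495/963 ≈ -21.282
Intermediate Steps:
X = 7 (X = 14*(½) = 7)
J(u, U) = -2 + U + u (J(u, U) = -2 + (U + 1*u) = -2 + (U + u) = -2 + U + u)
J(-38, (5 + X) + 4) + (1625 + s)/(2014 - 1051) = (-2 + ((5 + 7) + 4) - 38) + (1625 + 992)/(2014 - 1051) = (-2 + (12 + 4) - 38) + 2617/963 = (-2 + 16 - 38) + 2617*(1/963) = -24 + 2617/963 = -20495/963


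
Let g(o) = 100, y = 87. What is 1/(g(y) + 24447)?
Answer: 1/24547 ≈ 4.0738e-5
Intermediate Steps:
1/(g(y) + 24447) = 1/(100 + 24447) = 1/24547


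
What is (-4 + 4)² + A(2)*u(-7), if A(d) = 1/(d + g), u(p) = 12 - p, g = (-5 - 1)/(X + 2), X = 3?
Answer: 95/4 ≈ 23.750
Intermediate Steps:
g = -6/5 (g = (-5 - 1)/(3 + 2) = -6/5 ≈ -1.2000)
A(d) = 1/(-6/5 + d) (A(d) = 1/(d - 6/5) = 1/(-6/5 + d))
(-4 + 4)² + A(2)*u(-7) = (-4 + 4)² + (5/(-6 + 5*2))*(12 - 1*(-7)) = 0² + (5/(-6 + 10))*(12 + 7) = 0 + (5/4)*19 = 0 + 95/4 = 95/4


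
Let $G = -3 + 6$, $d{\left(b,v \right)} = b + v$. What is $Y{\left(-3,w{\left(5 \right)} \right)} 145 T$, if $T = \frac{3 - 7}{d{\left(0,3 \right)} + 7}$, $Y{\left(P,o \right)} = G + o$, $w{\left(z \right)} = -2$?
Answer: $-58$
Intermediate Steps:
$G = 3$
$Y{\left(P,o \right)} = 3 + o$
$T = - \frac{2}{5}$ ($T = \frac{3 - 7}{\left(0 + 3\right) + 7} = - \frac{4}{3 + 7} = - \frac{4}{10} = \left(-4\right) \frac{1}{10} = - \frac{2}{5} \approx -0.4$)
$Y{\left(-3,w{\left(5 \right)} \right)} 145 T = \left(3 - 2\right) 145 \left(- \frac{2}{5}\right) = 1 \cdot 145 \left(- \frac{2}{5}\right) = 145 \left(- \frac{2}{5}\right) = -58$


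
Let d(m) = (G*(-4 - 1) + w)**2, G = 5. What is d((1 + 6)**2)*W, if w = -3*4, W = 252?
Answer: 344988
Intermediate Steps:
w = -12
d(m) = 1369 (d(m) = (5*(-4 - 1) - 12)**2 = (5*(-5) - 12)**2 = (-25 - 12)**2 = (-37)**2 = 1369)
d((1 + 6)**2)*W = 1369*252 = 344988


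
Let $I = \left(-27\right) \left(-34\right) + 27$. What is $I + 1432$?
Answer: $2377$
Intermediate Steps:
$I = 945$ ($I = 918 + 27 = 945$)
$I + 1432 = 945 + 1432 = 2377$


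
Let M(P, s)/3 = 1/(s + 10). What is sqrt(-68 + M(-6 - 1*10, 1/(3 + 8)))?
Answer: I*sqrt(92685)/37 ≈ 8.2282*I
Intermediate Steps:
M(P, s) = 3/(10 + s) (M(P, s) = 3/(s + 10) = 3/(10 + s))
sqrt(-68 + M(-6 - 1*10, 1/(3 + 8))) = sqrt(-68 + 3/(10 + 1/(3 + 8))) = sqrt(-68 + 3/(10 + 1/11)) = sqrt(-68 + 3/(111/11)) = sqrt(-68 + 3*(11/111)) = sqrt(-68 + 11/37) = sqrt(-2505/37) = I*sqrt(92685)/37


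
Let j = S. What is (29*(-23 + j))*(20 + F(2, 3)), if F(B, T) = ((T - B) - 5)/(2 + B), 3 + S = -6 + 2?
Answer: -16530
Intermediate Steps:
S = -7 (S = -3 + (-6 + 2) = -3 - 4 = -7)
j = -7
F(B, T) = (-5 + T - B)/(2 + B)
(29*(-23 + j))*(20 + F(2, 3)) = (29*(-23 - 7))*(20 + (-5 + 3 - 1*2)/(2 + 2)) = (29*(-30))*(20 + (-5 + 3 - 2)/4) = -870*(20 + (1/4)*(-4)) = -870*(20 - 1) = -870*19 = -16530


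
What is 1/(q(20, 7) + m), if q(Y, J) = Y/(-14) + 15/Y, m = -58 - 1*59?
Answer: -28/3295 ≈ -0.0084977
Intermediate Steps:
m = -117 (m = -58 - 59 = -117)
q(Y, J) = 15/Y - Y/14 (q(Y, J) = Y*(-1/14) + 15/Y = -Y/14 + 15/Y = 15/Y - Y/14)
1/(q(20, 7) + m) = 1/((15/20 - 1/14*20) - 117) = 1/((15*(1/20) - 10/7) - 117) = 1/((¾ - 10/7) - 117) = 1/(-19/28 - 117) = 1/(-3295/28) = -28/3295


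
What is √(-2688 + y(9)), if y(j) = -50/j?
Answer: I*√24242/3 ≈ 51.899*I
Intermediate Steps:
√(-2688 + y(9)) = √(-2688 - 50/9) = √(-24242/9) = I*√24242/3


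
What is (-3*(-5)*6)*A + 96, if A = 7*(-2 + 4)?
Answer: 1356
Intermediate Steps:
A = 14 (A = 7*2 = 14)
(-3*(-5)*6)*A + 96 = (-3*(-5)*6)*14 + 96 = (15*6)*14 + 96 = 90*14 + 96 = 1260 + 96 = 1356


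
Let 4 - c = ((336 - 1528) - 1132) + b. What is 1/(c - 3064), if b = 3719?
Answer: -1/4455 ≈ -0.00022447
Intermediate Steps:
c = -1391 (c = 4 - (((336 - 1528) - 1132) + 3719) = 4 - ((-1192 - 1132) + 3719) = 4 - (-2324 + 3719) = 4 - 1*1395 = 4 - 1395 = -1391)
1/(c - 3064) = 1/(-1391 - 3064) = 1/(-4455) = -1/4455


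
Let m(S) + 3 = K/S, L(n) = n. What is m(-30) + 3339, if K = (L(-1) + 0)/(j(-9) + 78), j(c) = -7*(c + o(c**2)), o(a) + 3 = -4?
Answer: 19015201/5700 ≈ 3336.0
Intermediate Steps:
o(a) = -7 (o(a) = -3 - 4 = -7)
j(c) = 49 - 7*c (j(c) = -7*(c - 7) = -7*(-7 + c) = 49 - 7*c)
K = -1/190 (K = (-1 + 0)/((49 - 7*(-9)) + 78) = -1/((49 + 63) + 78) = -1/(112 + 78) = -1/190 ≈ -0.0052632)
m(S) = -3 - 1/(190*S)
m(-30) + 3339 = (-3 - 1/190/(-30)) + 3339 = (-3 - 1/190*(-1/30)) + 3339 = (-3 + 1/5700) + 3339 = -17099/5700 + 3339 = 19015201/5700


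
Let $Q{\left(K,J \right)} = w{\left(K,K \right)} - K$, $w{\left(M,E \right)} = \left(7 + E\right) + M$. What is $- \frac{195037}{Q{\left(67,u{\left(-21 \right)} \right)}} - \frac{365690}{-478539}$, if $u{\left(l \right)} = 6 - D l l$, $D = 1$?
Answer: $- \frac{93305749883}{35411886} \approx -2634.9$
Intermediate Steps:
$u{\left(l \right)} = 6 - l^{2}$ ($u{\left(l \right)} = 6 - 1 l l = 6 - l l = 6 - l^{2}$)
$w{\left(M,E \right)} = 7 + E + M$
$Q{\left(K,J \right)} = 7 + K$ ($Q{\left(K,J \right)} = \left(7 + K + K\right) - K = \left(7 + 2 K\right) - K = 7 + K$)
$- \frac{195037}{Q{\left(67,u{\left(-21 \right)} \right)}} - \frac{365690}{-478539} = - \frac{195037}{7 + 67} - \frac{365690}{-478539} = - \frac{195037}{74} - - \frac{365690}{478539} = \left(-195037\right) \frac{1}{74} + \frac{365690}{478539} = - \frac{195037}{74} + \frac{365690}{478539} = - \frac{93305749883}{35411886}$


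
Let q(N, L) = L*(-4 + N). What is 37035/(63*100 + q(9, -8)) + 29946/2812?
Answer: 14580219/880156 ≈ 16.565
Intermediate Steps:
37035/(63*100 + q(9, -8)) + 29946/2812 = 37035/(63*100 - 8*(-4 + 9)) + 29946/2812 = 37035/(6300 - 8*5) + 29946*(1/2812) = 37035/(6300 - 40) + 14973/1406 = 37035/6260 + 14973/1406 = 37035*(1/6260) + 14973/1406 = 7407/1252 + 14973/1406 = 14580219/880156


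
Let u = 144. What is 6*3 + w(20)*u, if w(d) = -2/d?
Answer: 18/5 ≈ 3.6000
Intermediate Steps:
6*3 + w(20)*u = 6*3 - 2/20*144 = 18 - 2*1/20*144 = 18 - 1/10*144 = 18 - 72/5 = 18/5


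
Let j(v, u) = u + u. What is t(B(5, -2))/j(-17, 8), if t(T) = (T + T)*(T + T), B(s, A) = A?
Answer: 1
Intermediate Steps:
j(v, u) = 2*u
t(T) = 4*T² (t(T) = (2*T)*(2*T) = 4*T²)
t(B(5, -2))/j(-17, 8) = (4*(-2)²)/((2*8)) = (4*4)/16 = 16*(1/16) = 1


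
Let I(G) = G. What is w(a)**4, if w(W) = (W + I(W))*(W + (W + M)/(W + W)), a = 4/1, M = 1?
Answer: 1874161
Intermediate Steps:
a = 4 (a = 4*1 = 4)
w(W) = 2*W*(W + (1 + W)/(2*W)) (w(W) = (W + W)*(W + (W + 1)/(W + W)) = (2*W)*(W + (1 + W)/((2*W))) = (2*W)*(W + (1 + W)*(1/(2*W))) = (2*W)*(W + (1 + W)/(2*W)) = 2*W*(W + (1 + W)/(2*W)))
w(a)**4 = (1 + 4 + 2*4**2)**4 = (1 + 4 + 2*16)**4 = (1 + 4 + 32)**4 = 37**4 = 1874161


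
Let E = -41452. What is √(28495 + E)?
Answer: I*√12957 ≈ 113.83*I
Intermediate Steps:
√(28495 + E) = √(28495 - 41452) = √(-12957) = I*√12957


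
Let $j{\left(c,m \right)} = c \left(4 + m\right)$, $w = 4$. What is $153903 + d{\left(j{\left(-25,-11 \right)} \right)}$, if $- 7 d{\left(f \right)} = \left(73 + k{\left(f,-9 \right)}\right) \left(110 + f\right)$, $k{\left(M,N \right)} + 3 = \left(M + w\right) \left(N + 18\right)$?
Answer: $\frac{598236}{7} \approx 85462.0$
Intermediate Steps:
$k{\left(M,N \right)} = -3 + \left(4 + M\right) \left(18 + N\right)$ ($k{\left(M,N \right)} = -3 + \left(M + 4\right) \left(N + 18\right) = -3 + \left(4 + M\right) \left(18 + N\right)$)
$d{\left(f \right)} = - \frac{\left(106 + 9 f\right) \left(110 + f\right)}{7}$ ($d{\left(f \right)} = - \frac{\left(73 + \left(69 + 4 \left(-9\right) + 18 f + f \left(-9\right)\right)\right) \left(110 + f\right)}{7} = - \frac{\left(73 + \left(69 - 36 + 18 f - 9 f\right)\right) \left(110 + f\right)}{7} = - \frac{\left(73 + \left(33 + 9 f\right)\right) \left(110 + f\right)}{7} = - \frac{\left(106 + 9 f\right) \left(110 + f\right)}{7}$)
$153903 + d{\left(j{\left(-25,-11 \right)} \right)} = 153903 - \left(\frac{11660}{7} + \frac{9 \cdot 625 \left(4 - 11\right)^{2}}{7} + \frac{1096}{7} \left(-25\right) \left(4 - 11\right)\right) = 153903 - \left(\frac{11660}{7} + 39375 + \frac{1096}{7} \left(-25\right) \left(-7\right)\right) = 153903 - \left(\frac{203460}{7} + 39375\right) = 153903 - \frac{479085}{7} = \frac{598236}{7}$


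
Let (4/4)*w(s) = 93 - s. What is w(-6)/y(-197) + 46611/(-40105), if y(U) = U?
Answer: -13152762/7900685 ≈ -1.6648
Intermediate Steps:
w(s) = 93 - s
w(-6)/y(-197) + 46611/(-40105) = (93 - 1*(-6))/(-197) + 46611/(-40105) = (93 + 6)*(-1/197) + 46611*(-1/40105) = 99*(-1/197) - 46611/40105 = -99/197 - 46611/40105 = -13152762/7900685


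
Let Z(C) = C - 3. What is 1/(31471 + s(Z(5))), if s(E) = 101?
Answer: 1/31572 ≈ 3.1674e-5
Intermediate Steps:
Z(C) = -3 + C
1/(31471 + s(Z(5))) = 1/(31471 + 101) = 1/31572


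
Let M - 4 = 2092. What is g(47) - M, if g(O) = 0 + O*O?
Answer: 113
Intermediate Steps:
M = 2096 (M = 4 + 2092 = 2096)
g(O) = O² (g(O) = 0 + O² = O²)
g(47) - M = 47² - 1*2096 = 2209 - 2096 = 113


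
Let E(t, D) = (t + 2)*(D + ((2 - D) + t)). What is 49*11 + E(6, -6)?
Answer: 603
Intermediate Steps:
E(t, D) = (2 + t)² (E(t, D) = (2 + t)*(D + (2 + t - D)) = (2 + t)*(2 + t) = (2 + t)²)
49*11 + E(6, -6) = 49*11 + (2 + 6)² = 539 + 8² = 539 + 64 = 603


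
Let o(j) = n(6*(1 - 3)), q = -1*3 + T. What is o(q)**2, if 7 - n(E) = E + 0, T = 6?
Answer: 361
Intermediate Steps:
q = 3 (q = -1*3 + 6 = -3 + 6 = 3)
n(E) = 7 - E (n(E) = 7 - (E + 0) = 7 - E)
o(j) = 19 (o(j) = 7 - 6*(1 - 3) = 7 - 6*(-2) = 7 - 1*(-12) = 7 + 12 = 19)
o(q)**2 = 19**2 = 361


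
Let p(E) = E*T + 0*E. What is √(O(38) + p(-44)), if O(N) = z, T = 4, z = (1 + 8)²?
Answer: I*√95 ≈ 9.7468*I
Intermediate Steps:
z = 81 (z = 9² = 81)
O(N) = 81
p(E) = 4*E (p(E) = E*4 + 0*E = 4*E + 0 = 4*E)
√(O(38) + p(-44)) = √(81 + 4*(-44)) = √(81 - 176) = √(-95) = I*√95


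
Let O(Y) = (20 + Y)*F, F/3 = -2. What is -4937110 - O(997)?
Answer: -4931008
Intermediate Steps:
F = -6 (F = 3*(-2) = -6)
O(Y) = -120 - 6*Y (O(Y) = (20 + Y)*(-6) = -120 - 6*Y)
-4937110 - O(997) = -4937110 - (-120 - 6*997) = -4937110 - (-120 - 5982) = -4937110 - 1*(-6102) = -4937110 + 6102 = -4931008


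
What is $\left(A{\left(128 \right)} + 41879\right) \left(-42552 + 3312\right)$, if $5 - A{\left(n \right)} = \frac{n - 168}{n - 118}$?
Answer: $-1643685120$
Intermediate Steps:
$A{\left(n \right)} = 5 - \frac{-168 + n}{-118 + n}$ ($A{\left(n \right)} = 5 - \frac{n - 168}{n - 118} = 5 - \frac{-168 + n}{-118 + n}$)
$\left(A{\left(128 \right)} + 41879\right) \left(-42552 + 3312\right) = \left(\frac{2 \left(-211 + 2 \cdot 128\right)}{-118 + 128} + 41879\right) \left(-42552 + 3312\right) = \left(\frac{2 \left(-211 + 256\right)}{10} + 41879\right) \left(-39240\right) = \left(2 \cdot \frac{1}{10} \cdot 45 + 41879\right) \left(-39240\right) = \left(9 + 41879\right) \left(-39240\right) = 41888 \left(-39240\right) = -1643685120$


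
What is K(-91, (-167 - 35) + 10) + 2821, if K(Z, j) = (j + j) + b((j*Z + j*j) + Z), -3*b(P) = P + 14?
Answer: -46948/3 ≈ -15649.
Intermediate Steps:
b(P) = -14/3 - P/3 (b(P) = -(P + 14)/3 = -(14 + P)/3 = -14/3 - P/3)
K(Z, j) = -14/3 + 2*j - Z/3 - j²/3 - Z*j/3 (K(Z, j) = (j + j) + (-14/3 - ((j*Z + j*j) + Z)/3) = 2*j + (-14/3 - ((Z*j + j²) + Z)/3) = 2*j + (-14/3 - ((j² + Z*j) + Z)/3) = 2*j + (-14/3 - (Z + j² + Z*j)/3) = 2*j + (-14/3 + (-Z/3 - j²/3 - Z*j/3)) = 2*j + (-14/3 - Z/3 - j²/3 - Z*j/3) = -14/3 + 2*j - Z/3 - j²/3 - Z*j/3)
K(-91, (-167 - 35) + 10) + 2821 = (-14/3 + 2*((-167 - 35) + 10) - ⅓*(-91) - ((-167 - 35) + 10)²/3 - ⅓*(-91)*((-167 - 35) + 10)) + 2821 = (-14/3 + 2*(-202 + 10) + 91/3 - (-202 + 10)²/3 - ⅓*(-91)*(-202 + 10)) + 2821 = (-14/3 + 2*(-192) + 91/3 - ⅓*(-192)² - ⅓*(-91)*(-192)) + 2821 = (-14/3 - 384 + 91/3 - ⅓*36864 - 5824) + 2821 = (-14/3 - 384 + 91/3 - 12288 - 5824) + 2821 = -55411/3 + 2821 = -46948/3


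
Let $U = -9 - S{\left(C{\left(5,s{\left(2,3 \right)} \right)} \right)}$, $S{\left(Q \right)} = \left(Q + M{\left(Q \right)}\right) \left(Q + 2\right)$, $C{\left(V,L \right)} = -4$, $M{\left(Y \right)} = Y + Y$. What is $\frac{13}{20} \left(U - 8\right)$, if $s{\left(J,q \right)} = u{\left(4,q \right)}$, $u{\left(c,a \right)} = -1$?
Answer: $- \frac{533}{20} \approx -26.65$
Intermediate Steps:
$M{\left(Y \right)} = 2 Y$
$s{\left(J,q \right)} = -1$
$S{\left(Q \right)} = 3 Q \left(2 + Q\right)$ ($S{\left(Q \right)} = \left(Q + 2 Q\right) \left(Q + 2\right) = 3 Q \left(2 + Q\right)$)
$U = -33$ ($U = -9 - 3 \left(-4\right) \left(2 - 4\right) = -9 - 3 \left(-4\right) \left(-2\right) = -9 - 24 = -33$)
$\frac{13}{20} \left(U - 8\right) = \frac{13}{20} \left(-33 - 8\right) = 13 \cdot \frac{1}{20} \left(-41\right) = \frac{13}{20} \left(-41\right) = - \frac{533}{20}$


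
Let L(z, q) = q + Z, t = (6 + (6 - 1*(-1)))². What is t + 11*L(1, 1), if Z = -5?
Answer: 125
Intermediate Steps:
t = 169 (t = (6 + (6 + 1))² = (6 + 7)² = 13² = 169)
L(z, q) = -5 + q (L(z, q) = q - 5 = -5 + q)
t + 11*L(1, 1) = 169 + 11*(-5 + 1) = 169 + 11*(-4) = 169 - 44 = 125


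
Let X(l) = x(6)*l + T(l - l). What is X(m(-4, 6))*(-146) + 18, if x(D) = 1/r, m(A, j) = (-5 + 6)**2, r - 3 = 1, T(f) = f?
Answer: -37/2 ≈ -18.500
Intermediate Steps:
r = 4 (r = 3 + 1 = 4)
m(A, j) = 1 (m(A, j) = 1**2 = 1)
x(D) = 1/4
X(l) = l/4 (X(l) = l/4 + (l - l) = l/4 + 0 = l/4)
X(m(-4, 6))*(-146) + 18 = ((1/4)*1)*(-146) + 18 = (1/4)*(-146) + 18 = -73/2 + 18 = -37/2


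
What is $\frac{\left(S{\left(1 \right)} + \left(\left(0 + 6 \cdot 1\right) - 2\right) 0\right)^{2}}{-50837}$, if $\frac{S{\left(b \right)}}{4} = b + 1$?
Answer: $- \frac{64}{50837} \approx -0.0012589$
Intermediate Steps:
$S{\left(b \right)} = 4 + 4 b$ ($S{\left(b \right)} = 4 \left(b + 1\right) = 4 \left(1 + b\right) = 4 + 4 b$)
$\frac{\left(S{\left(1 \right)} + \left(\left(0 + 6 \cdot 1\right) - 2\right) 0\right)^{2}}{-50837} = \frac{\left(\left(4 + 4 \cdot 1\right) + \left(\left(0 + 6 \cdot 1\right) - 2\right) 0\right)^{2}}{-50837} = \left(\left(4 + 4\right) + \left(\left(0 + 6\right) - 2\right) 0\right)^{2} \left(- \frac{1}{50837}\right) = \left(8 + \left(6 - 2\right) 0\right)^{2} \left(- \frac{1}{50837}\right) = \left(8 + 4 \cdot 0\right)^{2} \left(- \frac{1}{50837}\right) = \left(8 + 0\right)^{2} \left(- \frac{1}{50837}\right) = 8^{2} \left(- \frac{1}{50837}\right) = 64 \left(- \frac{1}{50837}\right) = - \frac{64}{50837}$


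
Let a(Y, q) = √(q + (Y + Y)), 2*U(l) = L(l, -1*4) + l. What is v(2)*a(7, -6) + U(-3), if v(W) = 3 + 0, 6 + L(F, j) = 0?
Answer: -9/2 + 6*√2 ≈ 3.9853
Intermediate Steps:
L(F, j) = -6 (L(F, j) = -6 + 0 = -6)
U(l) = -3 + l/2 (U(l) = (-6 + l)/2 = -3 + l/2)
a(Y, q) = √(q + 2*Y)
v(W) = 3
v(2)*a(7, -6) + U(-3) = 3*√(-6 + 2*7) + (-3 + (½)*(-3)) = 3*√(-6 + 14) + (-3 - 3/2) = 3*√8 - 9/2 = 3*(2*√2) - 9/2 = 6*√2 - 9/2 = -9/2 + 6*√2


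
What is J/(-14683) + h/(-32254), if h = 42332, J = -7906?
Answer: -183280316/236792741 ≈ -0.77401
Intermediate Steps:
J/(-14683) + h/(-32254) = -7906/(-14683) + 42332/(-32254) = -7906*(-1/14683) + 42332*(-1/32254) = 7906/14683 - 21166/16127 = -183280316/236792741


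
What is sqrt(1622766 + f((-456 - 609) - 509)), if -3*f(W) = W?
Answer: 4*sqrt(913101)/3 ≈ 1274.1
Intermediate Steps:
f(W) = -W/3
sqrt(1622766 + f((-456 - 609) - 509)) = sqrt(1622766 - ((-456 - 609) - 509)/3) = sqrt(1622766 - (-1065 - 509)/3) = sqrt(1622766 - 1/3*(-1574)) = sqrt(1622766 + 1574/3) = sqrt(4869872/3) = 4*sqrt(913101)/3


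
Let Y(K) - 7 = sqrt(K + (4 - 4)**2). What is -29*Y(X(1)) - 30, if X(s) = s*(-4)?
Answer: -233 - 58*I ≈ -233.0 - 58.0*I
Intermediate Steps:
X(s) = -4*s
Y(K) = 7 + sqrt(K) (Y(K) = 7 + sqrt(K + (4 - 4)**2) = 7 + sqrt(K + 0**2) = 7 + sqrt(K + 0) = 7 + sqrt(K))
-29*Y(X(1)) - 30 = -29*(7 + sqrt(-4*1)) - 30 = -29*(7 + sqrt(-4)) - 30 = -29*(7 + 2*I) - 30 = (-203 - 58*I) - 30 = -233 - 58*I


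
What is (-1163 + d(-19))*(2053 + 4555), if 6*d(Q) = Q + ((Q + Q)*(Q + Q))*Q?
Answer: -113766632/3 ≈ -3.7922e+7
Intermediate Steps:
d(Q) = Q/6 + 2*Q³/3 (d(Q) = (Q + ((Q + Q)*(Q + Q))*Q)/6 = (Q + ((2*Q)*(2*Q))*Q)/6 = (Q + (4*Q²)*Q)/6 = (Q + 4*Q³)/6 = Q/6 + 2*Q³/3)
(-1163 + d(-19))*(2053 + 4555) = (-1163 + (⅙)*(-19)*(1 + 4*(-19)²))*(2053 + 4555) = (-1163 + (⅙)*(-19)*(1 + 4*361))*6608 = (-1163 + (⅙)*(-19)*(1 + 1444))*6608 = (-1163 + (⅙)*(-19)*1445)*6608 = (-1163 - 27455/6)*6608 = -34433/6*6608 = -113766632/3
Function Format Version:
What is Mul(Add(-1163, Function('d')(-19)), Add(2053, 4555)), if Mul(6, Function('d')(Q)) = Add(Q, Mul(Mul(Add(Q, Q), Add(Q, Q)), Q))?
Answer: Rational(-113766632, 3) ≈ -3.7922e+7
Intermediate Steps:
Function('d')(Q) = Add(Mul(Rational(1, 6), Q), Mul(Rational(2, 3), Pow(Q, 3))) (Function('d')(Q) = Mul(Rational(1, 6), Add(Q, Mul(Mul(Add(Q, Q), Add(Q, Q)), Q))) = Mul(Rational(1, 6), Add(Q, Mul(Mul(Mul(2, Q), Mul(2, Q)), Q))) = Mul(Rational(1, 6), Add(Q, Mul(Mul(4, Pow(Q, 2)), Q))) = Mul(Rational(1, 6), Add(Q, Mul(4, Pow(Q, 3)))) = Add(Mul(Rational(1, 6), Q), Mul(Rational(2, 3), Pow(Q, 3))))
Mul(Add(-1163, Function('d')(-19)), Add(2053, 4555)) = Mul(Add(-1163, Mul(Rational(1, 6), -19, Add(1, Mul(4, Pow(-19, 2))))), Add(2053, 4555)) = Mul(Add(-1163, Mul(Rational(1, 6), -19, Add(1, Mul(4, 361)))), 6608) = Mul(Add(-1163, Mul(Rational(1, 6), -19, Add(1, 1444))), 6608) = Mul(Add(-1163, Mul(Rational(1, 6), -19, 1445)), 6608) = Mul(Add(-1163, Rational(-27455, 6)), 6608) = Mul(Rational(-34433, 6), 6608) = Rational(-113766632, 3)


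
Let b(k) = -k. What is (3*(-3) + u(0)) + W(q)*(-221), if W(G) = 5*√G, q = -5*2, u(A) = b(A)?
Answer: -9 - 1105*I*√10 ≈ -9.0 - 3494.3*I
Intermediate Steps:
u(A) = -A
q = -10
(3*(-3) + u(0)) + W(q)*(-221) = (3*(-3) - 1*0) + (5*√(-10))*(-221) = (-9 + 0) + (5*(I*√10))*(-221) = -9 + (5*I*√10)*(-221) = -9 - 1105*I*√10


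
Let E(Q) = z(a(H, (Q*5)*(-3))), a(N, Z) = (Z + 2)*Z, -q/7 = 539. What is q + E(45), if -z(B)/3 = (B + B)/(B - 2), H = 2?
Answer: -1716697679/454273 ≈ -3779.0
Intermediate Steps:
q = -3773 (q = -7*539 = -3773)
a(N, Z) = Z*(2 + Z) (a(N, Z) = (2 + Z)*Z = Z*(2 + Z))
z(B) = -6*B/(-2 + B) (z(B) = -3*(B + B)/(B - 2) = -3*2*B/(-2 + B) = -6*B/(-2 + B))
E(Q) = 90*Q*(2 - 15*Q)/(-2 - 15*Q*(2 - 15*Q)) (E(Q) = -6*((Q*5)*(-3))*(2 + (Q*5)*(-3))/(-2 + ((Q*5)*(-3))*(2 + (Q*5)*(-3))) = -6*((5*Q)*(-3))*(2 + (5*Q)*(-3))/(-2 + ((5*Q)*(-3))*(2 + (5*Q)*(-3))) = -6*(-15*Q)*(2 - 15*Q)/(-2 + (-15*Q)*(2 - 15*Q)) = -6*(-15*Q*(2 - 15*Q))/(-2 - 15*Q*(2 - 15*Q)) = 90*Q*(2 - 15*Q)/(-2 - 15*Q*(2 - 15*Q)))
q + E(45) = -3773 + 90*45*(2 - 15*45)/(-2 - 30*45 + 225*45²) = -3773 + 90*45*(2 - 675)/(-2 - 1350 + 225*2025) = -3773 + 90*45*(-673)/(-2 - 1350 + 455625) = -3773 + 90*45*(-673)/454273 = -3773 + 90*45*(1/454273)*(-673) = -3773 - 2725650/454273 = -1716697679/454273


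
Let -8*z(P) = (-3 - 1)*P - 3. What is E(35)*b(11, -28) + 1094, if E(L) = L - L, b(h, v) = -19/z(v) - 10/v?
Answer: 1094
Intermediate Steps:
z(P) = 3/8 + P/2 (z(P) = -((-3 - 1)*P - 3)/8 = -(-4*P - 3)/8 = -(-3 - 4*P)/8 = 3/8 + P/2)
b(h, v) = -19/(3/8 + v/2) - 10/v
E(L) = 0
E(35)*b(11, -28) + 1094 = 0*(6*(-5 - 32*(-28))/(-28*(3 + 4*(-28)))) + 1094 = 0*(6*(-1/28)*(-5 + 896)/(3 - 112)) + 1094 = 0*(6*(-1/28)*891/(-109)) + 1094 = 0*(6*(-1/28)*(-1/109)*891) + 1094 = 0*(2673/1526) + 1094 = 0 + 1094 = 1094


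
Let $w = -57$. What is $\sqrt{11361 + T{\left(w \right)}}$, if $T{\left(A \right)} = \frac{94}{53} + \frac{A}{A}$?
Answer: $\frac{6 \sqrt{886690}}{53} \approx 106.6$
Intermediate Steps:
$T{\left(A \right)} = \frac{147}{53}$ ($T{\left(A \right)} = 94 \cdot \frac{1}{53} + 1 = \frac{94}{53} + 1 = \frac{147}{53}$)
$\sqrt{11361 + T{\left(w \right)}} = \sqrt{11361 + \frac{147}{53}} = \sqrt{\frac{602280}{53}} = \frac{6 \sqrt{886690}}{53}$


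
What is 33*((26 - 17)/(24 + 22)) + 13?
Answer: 895/46 ≈ 19.457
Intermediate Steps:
33*((26 - 17)/(24 + 22)) + 13 = 33*(9/46) + 13 = 297/46 + 13 = 895/46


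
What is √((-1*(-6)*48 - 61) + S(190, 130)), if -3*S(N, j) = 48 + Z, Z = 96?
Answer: √179 ≈ 13.379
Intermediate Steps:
S(N, j) = -48 (S(N, j) = -(48 + 96)/3 = -⅓*144 = -48)
√((-1*(-6)*48 - 61) + S(190, 130)) = √((-1*(-6)*48 - 61) - 48) = √((6*48 - 61) - 48) = √((288 - 61) - 48) = √(227 - 48) = √179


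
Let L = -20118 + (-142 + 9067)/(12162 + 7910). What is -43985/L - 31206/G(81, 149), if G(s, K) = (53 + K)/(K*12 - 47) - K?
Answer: 1166691212269174/5508825021063 ≈ 211.79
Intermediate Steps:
G(s, K) = -K + (53 + K)/(-47 + 12*K) (G(s, K) = (53 + K)/(12*K - 47) - K = (53 + K)/(-47 + 12*K) - K = -K + (53 + K)/(-47 + 12*K))
L = -403799571/20072 (L = -20118 + 8925/20072 = -403799571/20072 ≈ -20118.)
-43985/L - 31206/G(81, 149) = -43985/(-403799571/20072) - 31206*(-47 + 12*149)/(53 - 12*149**2 + 48*149) = -43985*(-20072/403799571) - 31206*(-47 + 1788)/(53 - 12*22201 + 7152) = 46466680/21252609 - 31206*1741/(53 - 266412 + 7152) = 46466680/21252609 - 31206/((1/1741)*(-259207)) = 46466680/21252609 - 31206/(-259207/1741) = 46466680/21252609 - 31206*(-1741/259207) = 46466680/21252609 + 54329646/259207 = 1166691212269174/5508825021063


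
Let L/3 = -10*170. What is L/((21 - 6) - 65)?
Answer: 102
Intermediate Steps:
L = -5100 (L = 3*(-10*170) = 3*(-1700) = -5100)
L/((21 - 6) - 65) = -5100/((21 - 6) - 65) = -5100/(15 - 65) = -5100/(-50) = -1/50*(-5100) = 102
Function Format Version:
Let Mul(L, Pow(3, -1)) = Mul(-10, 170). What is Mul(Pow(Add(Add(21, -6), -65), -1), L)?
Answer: 102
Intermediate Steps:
L = -5100 (L = Mul(3, Mul(-10, 170)) = Mul(3, -1700) = -5100)
Mul(Pow(Add(Add(21, -6), -65), -1), L) = Mul(Pow(Add(Add(21, -6), -65), -1), -5100) = Mul(Pow(Add(15, -65), -1), -5100) = Mul(Pow(-50, -1), -5100) = Mul(Rational(-1, 50), -5100) = 102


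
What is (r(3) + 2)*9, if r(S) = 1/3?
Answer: 21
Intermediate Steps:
r(S) = ⅓
(r(3) + 2)*9 = (⅓ + 2)*9 = (7/3)*9 = 21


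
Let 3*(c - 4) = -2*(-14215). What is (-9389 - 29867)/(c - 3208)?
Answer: -58884/9409 ≈ -6.2583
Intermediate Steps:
c = 28442/3 (c = 4 + (-2*(-14215))/3 = 4 + (⅓)*28430 = 4 + 28430/3 = 28442/3 ≈ 9480.7)
(-9389 - 29867)/(c - 3208) = (-9389 - 29867)/(28442/3 - 3208) = -39256/18818/3 = -39256*3/18818 = -58884/9409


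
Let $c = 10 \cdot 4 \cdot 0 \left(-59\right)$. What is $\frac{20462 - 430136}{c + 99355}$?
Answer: $- \frac{409674}{99355} \approx -4.1233$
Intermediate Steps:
$c = 0$ ($c = 10 \cdot 0 \left(-59\right) = 0 \left(-59\right) = 0$)
$\frac{20462 - 430136}{c + 99355} = \frac{20462 - 430136}{0 + 99355} = - \frac{409674}{99355}$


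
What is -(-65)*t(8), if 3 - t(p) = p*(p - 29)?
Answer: 11115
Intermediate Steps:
t(p) = 3 - p*(-29 + p) (t(p) = 3 - p*(p - 29) = 3 - p*(-29 + p))
-(-65)*t(8) = -(-65)*(3 - 1*8**2 + 29*8) = -(-65)*(3 - 1*64 + 232) = -(-65)*(3 - 64 + 232) = -(-65)*171 = -1*(-11115) = 11115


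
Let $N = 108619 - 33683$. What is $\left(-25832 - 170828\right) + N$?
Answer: $-121724$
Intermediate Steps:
$N = 74936$ ($N = 108619 - 33683 = 74936$)
$\left(-25832 - 170828\right) + N = \left(-25832 - 170828\right) + 74936 = -196660 + 74936 = -121724$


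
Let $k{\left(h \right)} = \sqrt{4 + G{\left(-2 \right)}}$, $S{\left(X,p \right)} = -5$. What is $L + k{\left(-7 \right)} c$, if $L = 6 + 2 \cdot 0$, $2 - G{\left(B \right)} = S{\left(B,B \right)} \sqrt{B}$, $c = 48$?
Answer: $6 + 48 \sqrt{6 + 5 i \sqrt{2}} \approx 138.65 + 61.41 i$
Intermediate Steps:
$G{\left(B \right)} = 2 + 5 \sqrt{B}$ ($G{\left(B \right)} = 2 - - 5 \sqrt{B} = 2 + 5 \sqrt{B}$)
$L = 6$ ($L = 6 + 0 = 6$)
$k{\left(h \right)} = \sqrt{6 + 5 i \sqrt{2}}$ ($k{\left(h \right)} = \sqrt{4 + \left(2 + 5 \sqrt{-2}\right)} = \sqrt{4 + \left(2 + 5 i \sqrt{2}\right)} = \sqrt{6 + 5 i \sqrt{2}}$)
$L + k{\left(-7 \right)} c = 6 + \sqrt{6 + 5 i \sqrt{2}} \cdot 48 = 6 + 48 \sqrt{6 + 5 i \sqrt{2}}$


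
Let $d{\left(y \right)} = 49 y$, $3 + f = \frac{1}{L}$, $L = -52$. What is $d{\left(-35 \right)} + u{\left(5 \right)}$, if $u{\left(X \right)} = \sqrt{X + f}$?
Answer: $-1715 + \frac{\sqrt{1339}}{26} \approx -1713.6$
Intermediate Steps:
$f = - \frac{157}{52}$ ($f = -3 + \frac{1}{-52} = -3 - \frac{1}{52} = - \frac{157}{52} \approx -3.0192$)
$u{\left(X \right)} = \sqrt{- \frac{157}{52} + X}$ ($u{\left(X \right)} = \sqrt{X - \frac{157}{52}} = \sqrt{- \frac{157}{52} + X}$)
$d{\left(-35 \right)} + u{\left(5 \right)} = 49 \left(-35\right) + \frac{\sqrt{-2041 + 676 \cdot 5}}{26} = -1715 + \frac{\sqrt{-2041 + 3380}}{26} = -1715 + \frac{\sqrt{1339}}{26}$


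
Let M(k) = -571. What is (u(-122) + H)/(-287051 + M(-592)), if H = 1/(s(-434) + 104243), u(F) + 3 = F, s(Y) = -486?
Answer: 2161604/4973799309 ≈ 0.00043460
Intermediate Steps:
u(F) = -3 + F
H = 1/103757 (H = 1/(-486 + 104243) = 1/103757 ≈ 9.6379e-6)
(u(-122) + H)/(-287051 + M(-592)) = ((-3 - 122) + 1/103757)/(-287051 - 571) = (-125 + 1/103757)/(-287622) = -12969624/103757*(-1/287622) = 2161604/4973799309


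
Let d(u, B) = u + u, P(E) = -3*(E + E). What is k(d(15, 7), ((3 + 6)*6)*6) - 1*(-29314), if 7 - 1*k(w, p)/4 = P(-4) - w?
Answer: 29366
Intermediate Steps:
P(E) = -6*E
d(u, B) = 2*u
k(w, p) = -68 + 4*w (k(w, p) = 28 - 4*(-6*(-4) - w) = 28 - 4*(24 - w) = 28 + (-96 + 4*w) = -68 + 4*w)
k(d(15, 7), ((3 + 6)*6)*6) - 1*(-29314) = (-68 + 4*(2*15)) - 1*(-29314) = (-68 + 4*30) + 29314 = (-68 + 120) + 29314 = 52 + 29314 = 29366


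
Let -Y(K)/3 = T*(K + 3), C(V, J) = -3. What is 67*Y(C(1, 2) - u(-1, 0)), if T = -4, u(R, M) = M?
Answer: 0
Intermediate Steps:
Y(K) = 36 + 12*K (Y(K) = -(-12)*(K + 3) = -(-12)*(3 + K) = -3*(-12 - 4*K) = 36 + 12*K)
67*Y(C(1, 2) - u(-1, 0)) = 67*(36 + 12*(-3 - 1*0)) = 67*(36 + 12*(-3 + 0)) = 67*(36 + 12*(-3)) = 67*(36 - 36) = 67*0 = 0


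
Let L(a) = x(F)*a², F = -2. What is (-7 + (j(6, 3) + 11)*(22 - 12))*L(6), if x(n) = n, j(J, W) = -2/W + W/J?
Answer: -7296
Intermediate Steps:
L(a) = -2*a²
(-7 + (j(6, 3) + 11)*(22 - 12))*L(6) = (-7 + ((-2/3 + 3/6) + 11)*(22 - 12))*(-2*6²) = (-7 + ((-2*⅓ + 3*(⅙)) + 11)*10)*(-2*36) = (-7 + ((-⅔ + ½) + 11)*10)*(-72) = (-7 + (-⅙ + 11)*10)*(-72) = (-7 + (65/6)*10)*(-72) = (-7 + 325/3)*(-72) = (304/3)*(-72) = -7296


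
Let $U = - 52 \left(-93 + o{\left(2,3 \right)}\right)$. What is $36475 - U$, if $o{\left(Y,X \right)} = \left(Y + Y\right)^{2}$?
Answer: $32471$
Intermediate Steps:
$o{\left(Y,X \right)} = 4 Y^{2}$ ($o{\left(Y,X \right)} = \left(2 Y\right)^{2} = 4 Y^{2}$)
$U = 4004$ ($U = - 52 \left(-93 + 4 \cdot 2^{2}\right) = - 52 \left(-93 + 4 \cdot 4\right) = - 52 \left(-93 + 16\right) = \left(-52\right) \left(-77\right) = 4004$)
$36475 - U = 36475 - 4004 = 32471$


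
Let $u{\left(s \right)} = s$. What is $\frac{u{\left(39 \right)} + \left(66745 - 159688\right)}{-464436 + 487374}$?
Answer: $- \frac{15484}{3823} \approx -4.0502$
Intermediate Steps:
$\frac{u{\left(39 \right)} + \left(66745 - 159688\right)}{-464436 + 487374} = \frac{39 + \left(66745 - 159688\right)}{-464436 + 487374} = \frac{39 + \left(66745 - 159688\right)}{22938} = \left(39 - 92943\right) \frac{1}{22938} = \left(-92904\right) \frac{1}{22938} = - \frac{15484}{3823}$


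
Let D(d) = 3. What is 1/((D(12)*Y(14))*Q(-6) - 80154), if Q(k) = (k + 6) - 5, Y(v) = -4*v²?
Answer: -1/68394 ≈ -1.4621e-5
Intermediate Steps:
Q(k) = 1 + k (Q(k) = (6 + k) - 5 = 1 + k)
1/((D(12)*Y(14))*Q(-6) - 80154) = 1/((3*(-4*14²))*(1 - 6) - 80154) = 1/((3*(-4*196))*(-5) - 80154) = 1/((3*(-784))*(-5) - 80154) = 1/(-2352*(-5) - 80154) = 1/(11760 - 80154) = 1/(-68394) = -1/68394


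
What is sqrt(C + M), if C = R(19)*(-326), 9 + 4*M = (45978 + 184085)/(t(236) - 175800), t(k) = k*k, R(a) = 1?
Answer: I*sqrt(4741904541990)/120104 ≈ 18.131*I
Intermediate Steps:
t(k) = k**2
M = -1310999/480416 (M = -9/4 + ((45978 + 184085)/(236**2 - 175800))/4 = -9/4 + (230063/(55696 - 175800))/4 = -9/4 + (230063/(-120104))/4 = -9/4 + (230063*(-1/120104))/4 = -9/4 + (1/4)*(-230063/120104) = -9/4 - 230063/480416 = -1310999/480416 ≈ -2.7289)
C = -326 (C = 1*(-326) = -326)
sqrt(C + M) = sqrt(-326 - 1310999/480416) = sqrt(-157926615/480416) = I*sqrt(4741904541990)/120104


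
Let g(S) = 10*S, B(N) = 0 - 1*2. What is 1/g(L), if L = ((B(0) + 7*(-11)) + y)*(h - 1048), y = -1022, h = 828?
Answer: 1/2422200 ≈ 4.1285e-7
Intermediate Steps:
B(N) = -2 (B(N) = 0 - 2 = -2)
L = 242220 (L = ((-2 + 7*(-11)) - 1022)*(828 - 1048) = ((-2 - 77) - 1022)*(-220) = (-79 - 1022)*(-220) = -1101*(-220) = 242220)
1/g(L) = 1/(10*242220) = 1/2422200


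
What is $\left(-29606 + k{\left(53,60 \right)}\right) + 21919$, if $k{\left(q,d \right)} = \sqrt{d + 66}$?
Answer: $-7687 + 3 \sqrt{14} \approx -7675.8$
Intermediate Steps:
$k{\left(q,d \right)} = \sqrt{66 + d}$
$\left(-29606 + k{\left(53,60 \right)}\right) + 21919 = \left(-29606 + \sqrt{66 + 60}\right) + 21919 = \left(-29606 + \sqrt{126}\right) + 21919 = \left(-29606 + 3 \sqrt{14}\right) + 21919 = -7687 + 3 \sqrt{14}$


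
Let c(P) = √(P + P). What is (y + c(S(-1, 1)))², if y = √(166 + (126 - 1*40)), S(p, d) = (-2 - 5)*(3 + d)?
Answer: 196 + 168*I*√2 ≈ 196.0 + 237.59*I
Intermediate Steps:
S(p, d) = -21 - 7*d (S(p, d) = -7*(3 + d) = -21 - 7*d)
c(P) = √2*√P (c(P) = √(2*P) = √2*√P)
y = 6*√7 (y = √(166 + (126 - 40)) = √(166 + 86) = √252 = 6*√7 ≈ 15.875)
(y + c(S(-1, 1)))² = (6*√7 + √2*√(-21 - 7*1))² = (6*√7 + √2*√(-21 - 7))² = (6*√7 + √2*√(-28))² = (6*√7 + √2*(2*I*√7))² = (6*√7 + 2*I*√14)²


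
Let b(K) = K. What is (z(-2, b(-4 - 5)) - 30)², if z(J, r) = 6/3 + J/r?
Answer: 62500/81 ≈ 771.60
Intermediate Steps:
z(J, r) = 2 + J/r (z(J, r) = 6*(⅓) + J/r = 2 + J/r)
(z(-2, b(-4 - 5)) - 30)² = ((2 - 2/(-4 - 5)) - 30)² = ((2 - 2/(-9)) - 30)² = ((2 - 2*(-⅑)) - 30)² = ((2 + 2/9) - 30)² = (20/9 - 30)² = (-250/9)² = 62500/81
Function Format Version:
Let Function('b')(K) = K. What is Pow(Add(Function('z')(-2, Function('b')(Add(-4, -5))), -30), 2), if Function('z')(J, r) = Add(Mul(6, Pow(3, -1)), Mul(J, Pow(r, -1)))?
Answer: Rational(62500, 81) ≈ 771.60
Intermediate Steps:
Function('z')(J, r) = Add(2, Mul(J, Pow(r, -1))) (Function('z')(J, r) = Add(Mul(6, Rational(1, 3)), Mul(J, Pow(r, -1))) = Add(2, Mul(J, Pow(r, -1))))
Pow(Add(Function('z')(-2, Function('b')(Add(-4, -5))), -30), 2) = Pow(Add(Add(2, Mul(-2, Pow(Add(-4, -5), -1))), -30), 2) = Pow(Add(Add(2, Mul(-2, Pow(-9, -1))), -30), 2) = Pow(Add(Add(2, Mul(-2, Rational(-1, 9))), -30), 2) = Pow(Add(Add(2, Rational(2, 9)), -30), 2) = Pow(Add(Rational(20, 9), -30), 2) = Pow(Rational(-250, 9), 2) = Rational(62500, 81)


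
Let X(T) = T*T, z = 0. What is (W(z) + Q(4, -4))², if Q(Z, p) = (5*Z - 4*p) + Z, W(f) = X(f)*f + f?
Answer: 1600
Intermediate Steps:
X(T) = T²
W(f) = f + f³ (W(f) = f²*f + f = f³ + f = f + f³)
Q(Z, p) = -4*p + 6*Z (Q(Z, p) = (-4*p + 5*Z) + Z = -4*p + 6*Z)
(W(z) + Q(4, -4))² = ((0 + 0³) + (-4*(-4) + 6*4))² = ((0 + 0) + (16 + 24))² = (0 + 40)² = 40² = 1600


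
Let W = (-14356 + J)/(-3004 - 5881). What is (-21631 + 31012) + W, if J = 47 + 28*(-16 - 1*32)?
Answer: 83365838/8885 ≈ 9382.8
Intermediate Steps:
J = -1297 (J = 47 + 28*(-16 - 32) = 47 + 28*(-48) = 47 - 1344 = -1297)
W = 15653/8885 (W = (-14356 - 1297)/(-3004 - 5881) = -15653/(-8885) = -15653*(-1/8885) = 15653/8885 ≈ 1.7617)
(-21631 + 31012) + W = (-21631 + 31012) + 15653/8885 = 9381 + 15653/8885 = 83365838/8885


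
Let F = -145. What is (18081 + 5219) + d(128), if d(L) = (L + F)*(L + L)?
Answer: 18948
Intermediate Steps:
d(L) = 2*L*(-145 + L) (d(L) = (L - 145)*(L + L) = (-145 + L)*(2*L) = 2*L*(-145 + L))
(18081 + 5219) + d(128) = (18081 + 5219) + 2*128*(-145 + 128) = 23300 + 2*128*(-17) = 23300 - 4352 = 18948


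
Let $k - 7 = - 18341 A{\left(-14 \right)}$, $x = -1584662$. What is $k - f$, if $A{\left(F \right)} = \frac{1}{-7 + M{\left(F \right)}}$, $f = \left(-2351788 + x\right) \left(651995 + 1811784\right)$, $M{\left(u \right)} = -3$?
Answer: $\frac{96985428463911}{10} \approx 9.6985 \cdot 10^{12}$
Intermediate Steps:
$f = -9698542844550$ ($f = \left(-2351788 - 1584662\right) \left(651995 + 1811784\right) = \left(-3936450\right) 2463779 = -9698542844550$)
$A{\left(F \right)} = - \frac{1}{10}$ ($A{\left(F \right)} = \frac{1}{-7 - 3} = \frac{1}{-10} = - \frac{1}{10}$)
$k = \frac{18411}{10}$ ($k = 7 - - \frac{18341}{10} = 7 + \frac{18341}{10} = \frac{18411}{10} \approx 1841.1$)
$k - f = \frac{18411}{10} - -9698542844550 = \frac{18411}{10} + 9698542844550 = \frac{96985428463911}{10}$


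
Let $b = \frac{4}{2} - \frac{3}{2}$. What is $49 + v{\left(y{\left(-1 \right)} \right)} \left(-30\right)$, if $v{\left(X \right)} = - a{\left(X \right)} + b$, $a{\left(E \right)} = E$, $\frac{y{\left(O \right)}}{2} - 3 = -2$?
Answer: $94$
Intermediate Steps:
$y{\left(O \right)} = 2$ ($y{\left(O \right)} = 6 + 2 \left(-2\right) = 6 - 4 = 2$)
$b = \frac{1}{2}$ ($b = 4 \cdot \frac{1}{2} - \frac{3}{2} = 2 - \frac{3}{2} = \frac{1}{2} \approx 0.5$)
$v{\left(X \right)} = \frac{1}{2} - X$ ($v{\left(X \right)} = - X + \frac{1}{2} = \frac{1}{2} - X$)
$49 + v{\left(y{\left(-1 \right)} \right)} \left(-30\right) = 49 + \left(\frac{1}{2} - 2\right) \left(-30\right) = 49 - -45 = 49 + 45 = 94$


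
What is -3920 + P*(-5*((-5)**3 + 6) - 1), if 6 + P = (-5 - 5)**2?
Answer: 51916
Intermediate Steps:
P = 94 (P = -6 + (-5 - 5)**2 = -6 + (-10)**2 = -6 + 100 = 94)
-3920 + P*(-5*((-5)**3 + 6) - 1) = -3920 + 94*(-5*((-5)**3 + 6) - 1) = -3920 + 94*(-5*(-125 + 6) - 1) = -3920 + 94*(-5*(-119) - 1) = -3920 + 94*(595 - 1) = -3920 + 94*594 = -3920 + 55836 = 51916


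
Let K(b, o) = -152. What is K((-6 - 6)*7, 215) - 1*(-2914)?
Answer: 2762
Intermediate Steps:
K((-6 - 6)*7, 215) - 1*(-2914) = -152 - 1*(-2914) = -152 + 2914 = 2762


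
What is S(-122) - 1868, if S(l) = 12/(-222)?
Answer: -69118/37 ≈ -1868.1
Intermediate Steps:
S(l) = -2/37 (S(l) = 12*(-1/222) = -2/37)
S(-122) - 1868 = -2/37 - 1868 = -69118/37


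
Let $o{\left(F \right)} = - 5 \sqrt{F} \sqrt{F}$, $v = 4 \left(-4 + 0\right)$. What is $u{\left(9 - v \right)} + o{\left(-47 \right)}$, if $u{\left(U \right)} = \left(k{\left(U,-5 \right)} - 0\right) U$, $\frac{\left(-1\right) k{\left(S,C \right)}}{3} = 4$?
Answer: $-65$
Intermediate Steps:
$v = -16$ ($v = 4 \left(-4\right) = -16$)
$k{\left(S,C \right)} = -12$ ($k{\left(S,C \right)} = \left(-3\right) 4 = -12$)
$o{\left(F \right)} = - 5 F$
$u{\left(U \right)} = - 12 U$ ($u{\left(U \right)} = \left(-12 - 0\right) U = \left(-12 + 0\right) U = - 12 U$)
$u{\left(9 - v \right)} + o{\left(-47 \right)} = - 12 \left(9 - -16\right) - -235 = - 12 \left(9 + 16\right) + 235 = \left(-12\right) 25 + 235 = -300 + 235 = -65$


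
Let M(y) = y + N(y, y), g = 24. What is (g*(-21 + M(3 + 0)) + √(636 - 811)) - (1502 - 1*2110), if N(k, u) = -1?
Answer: 152 + 5*I*√7 ≈ 152.0 + 13.229*I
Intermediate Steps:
M(y) = -1 + y (M(y) = y - 1 = -1 + y)
(g*(-21 + M(3 + 0)) + √(636 - 811)) - (1502 - 1*2110) = (24*(-21 + (-1 + (3 + 0))) + √(636 - 811)) - (1502 - 1*2110) = (24*(-21 + (-1 + 3)) + √(-175)) - (1502 - 2110) = (24*(-21 + 2) + 5*I*√7) - 1*(-608) = (24*(-19) + 5*I*√7) + 608 = (-456 + 5*I*√7) + 608 = 152 + 5*I*√7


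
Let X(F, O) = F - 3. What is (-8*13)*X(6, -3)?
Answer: -312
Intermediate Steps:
X(F, O) = -3 + F
(-8*13)*X(6, -3) = (-8*13)*(-3 + 6) = -104*3 = -312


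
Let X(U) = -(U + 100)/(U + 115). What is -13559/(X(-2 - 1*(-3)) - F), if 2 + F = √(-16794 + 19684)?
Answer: 206042564/38870679 + 3101648368*√10/38870679 ≈ 257.63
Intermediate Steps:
X(U) = -(100 + U)/(115 + U)
F = -2 + 17*√10 (F = -2 + √(-16794 + 19684) = -2 + √2890 = -2 + 17*√10 ≈ 51.759)
-13559/(X(-2 - 1*(-3)) - F) = -13559/((-100 - (-2 - 1*(-3)))/(115 + (-2 - 1*(-3))) - (-2 + 17*√10)) = -13559/((-100 - (-2 + 3))/(115 + (-2 + 3)) + (2 - 17*√10)) = -13559/((-100 - 1*1)/(115 + 1) + (2 - 17*√10)) = -13559/((-100 - 1)/116 + (2 - 17*√10)) = -13559/((1/116)*(-101) + (2 - 17*√10)) = -13559/(-101/116 + (2 - 17*√10)) = -13559/(131/116 - 17*√10)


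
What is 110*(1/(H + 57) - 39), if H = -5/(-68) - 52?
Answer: -294514/69 ≈ -4268.3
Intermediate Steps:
H = -3531/68 (H = -5*(-1/68) - 52 = 5/68 - 52 = -3531/68 ≈ -51.926)
110*(1/(H + 57) - 39) = 110*(1/(-3531/68 + 57) - 39) = 110*(1/(345/68) - 39) = 110*(68/345 - 39) = 110*(-13387/345) = -294514/69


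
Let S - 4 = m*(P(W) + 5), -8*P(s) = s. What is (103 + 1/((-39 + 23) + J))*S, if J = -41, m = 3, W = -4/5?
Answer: 113291/57 ≈ 1987.6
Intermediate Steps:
W = -⅘ (W = -4*⅕ = -⅘ ≈ -0.80000)
P(s) = -s/8
S = 193/10 (S = 4 + 3*(-⅛*(-⅘) + 5) = 4 + 3*(⅒ + 5) = 4 + 3*(51/10) = 4 + 153/10 = 193/10 ≈ 19.300)
(103 + 1/((-39 + 23) + J))*S = (103 + 1/((-39 + 23) - 41))*(193/10) = (103 + 1/(-16 - 41))*(193/10) = (103 + 1/(-57))*(193/10) = (103 - 1/57)*(193/10) = (5870/57)*(193/10) = 113291/57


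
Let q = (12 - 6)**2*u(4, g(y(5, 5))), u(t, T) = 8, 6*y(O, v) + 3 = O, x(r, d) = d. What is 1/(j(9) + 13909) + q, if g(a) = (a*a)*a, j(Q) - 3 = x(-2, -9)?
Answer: 4004065/13903 ≈ 288.00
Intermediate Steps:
j(Q) = -6 (j(Q) = 3 - 9 = -6)
y(O, v) = -1/2 + O/6
g(a) = a**3 (g(a) = a**2*a = a**3)
q = 288 (q = (12 - 6)**2*8 = 6**2*8 = 36*8 = 288)
1/(j(9) + 13909) + q = 1/(-6 + 13909) + 288 = 1/13903 + 288 = 4004065/13903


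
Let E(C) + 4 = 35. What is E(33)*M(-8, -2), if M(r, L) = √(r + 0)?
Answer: 62*I*√2 ≈ 87.681*I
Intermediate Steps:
M(r, L) = √r
E(C) = 31 (E(C) = -4 + 35 = 31)
E(33)*M(-8, -2) = 31*√(-8) = 31*(2*I*√2) = 62*I*√2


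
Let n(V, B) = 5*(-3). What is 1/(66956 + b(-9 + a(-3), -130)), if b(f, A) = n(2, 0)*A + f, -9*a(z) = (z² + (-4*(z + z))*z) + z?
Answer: 3/206713 ≈ 1.4513e-5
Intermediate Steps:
n(V, B) = -15
a(z) = -z/9 + 7*z²/9 (a(z) = -((z² + (-4*(z + z))*z) + z)/9 = -((z² + (-8*z)*z) + z)/9 = -((z² - 8*z²) + z)/9 = -(-7*z² + z)/9 = -(z - 7*z²)/9 = -z/9 + 7*z²/9)
b(f, A) = f - 15*A (b(f, A) = -15*A + f = f - 15*A)
1/(66956 + b(-9 + a(-3), -130)) = 1/(66956 + ((-9 + (⅑)*(-3)*(-1 + 7*(-3))) - 15*(-130))) = 1/(66956 + ((-9 + (⅑)*(-3)*(-1 - 21)) + 1950)) = 1/(66956 + ((-9 + (⅑)*(-3)*(-22)) + 1950)) = 1/(66956 + ((-9 + 22/3) + 1950)) = 1/(66956 + (-5/3 + 1950)) = 1/(66956 + 5845/3) = 1/(206713/3) = 3/206713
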